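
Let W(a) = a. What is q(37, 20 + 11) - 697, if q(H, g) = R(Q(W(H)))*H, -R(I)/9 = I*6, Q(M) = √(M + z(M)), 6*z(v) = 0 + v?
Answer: -697 - 333*√1554 ≈ -13824.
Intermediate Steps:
z(v) = v/6 (z(v) = (0 + v)/6 = v/6)
Q(M) = √42*√M/6 (Q(M) = √(M + M/6) = √(7*M/6) = √42*√M/6)
R(I) = -54*I (R(I) = -9*I*6 = -54*I)
q(H, g) = -9*√42*H^(3/2) (q(H, g) = (-9*√42*√H)*H = -9*√42*H^(3/2))
q(37, 20 + 11) - 697 = -9*√42*37^(3/2) - 697 = -9*√42*37*√37 - 697 = -333*√1554 - 697 = -697 - 333*√1554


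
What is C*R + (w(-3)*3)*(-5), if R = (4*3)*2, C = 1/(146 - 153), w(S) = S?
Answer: 291/7 ≈ 41.571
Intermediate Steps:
C = -1/7 (C = 1/(-7) = -1/7 ≈ -0.14286)
R = 24 (R = 12*2 = 24)
C*R + (w(-3)*3)*(-5) = -1/7*24 - 3*3*(-5) = -24/7 - 9*(-5) = -24/7 + 45 = 291/7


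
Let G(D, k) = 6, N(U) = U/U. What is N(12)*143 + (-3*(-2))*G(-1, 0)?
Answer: 179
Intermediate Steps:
N(U) = 1
N(12)*143 + (-3*(-2))*G(-1, 0) = 1*143 - 3*(-2)*6 = 143 + 6*6 = 143 + 36 = 179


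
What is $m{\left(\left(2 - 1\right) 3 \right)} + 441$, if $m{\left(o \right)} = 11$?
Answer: $452$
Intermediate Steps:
$m{\left(\left(2 - 1\right) 3 \right)} + 441 = 11 + 441 = 452$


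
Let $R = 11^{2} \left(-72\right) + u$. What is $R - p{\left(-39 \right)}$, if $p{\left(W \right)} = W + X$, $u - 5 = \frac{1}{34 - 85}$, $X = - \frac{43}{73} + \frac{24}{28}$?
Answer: $- \frac{225904246}{26061} \approx -8668.3$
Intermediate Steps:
$X = \frac{137}{511}$ ($X = \left(-43\right) \frac{1}{73} + 24 \cdot \frac{1}{28} = - \frac{43}{73} + \frac{6}{7} = \frac{137}{511} \approx 0.2681$)
$u = \frac{254}{51}$ ($u = 5 + \frac{1}{34 - 85} = 5 + \frac{1}{-51} = 5 - \frac{1}{51} = \frac{254}{51} \approx 4.9804$)
$p{\left(W \right)} = \frac{137}{511} + W$ ($p{\left(W \right)} = W + \frac{137}{511} = \frac{137}{511} + W$)
$R = - \frac{444058}{51}$ ($R = 11^{2} \left(-72\right) + \frac{254}{51} = 121 \left(-72\right) + \frac{254}{51} = -8712 + \frac{254}{51} = - \frac{444058}{51} \approx -8707.0$)
$R - p{\left(-39 \right)} = - \frac{444058}{51} - \left(\frac{137}{511} - 39\right) = - \frac{444058}{51} - - \frac{19792}{511} = - \frac{444058}{51} + \frac{19792}{511} = - \frac{225904246}{26061}$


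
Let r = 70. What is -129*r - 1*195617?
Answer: -204647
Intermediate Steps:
-129*r - 1*195617 = -129*70 - 1*195617 = -9030 - 195617 = -204647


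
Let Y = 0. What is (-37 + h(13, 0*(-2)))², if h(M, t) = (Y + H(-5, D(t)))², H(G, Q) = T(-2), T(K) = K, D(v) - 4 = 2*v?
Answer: 1089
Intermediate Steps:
D(v) = 4 + 2*v
H(G, Q) = -2
h(M, t) = 4 (h(M, t) = (0 - 2)² = (-2)² = 4)
(-37 + h(13, 0*(-2)))² = (-37 + 4)² = (-33)² = 1089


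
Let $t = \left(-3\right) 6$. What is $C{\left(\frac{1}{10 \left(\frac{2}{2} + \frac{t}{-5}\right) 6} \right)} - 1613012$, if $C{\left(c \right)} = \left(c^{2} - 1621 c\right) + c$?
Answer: $- \frac{122873249231}{76176} \approx -1.613 \cdot 10^{6}$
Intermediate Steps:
$t = -18$
$C{\left(c \right)} = c^{2} - 1620 c$
$C{\left(\frac{1}{10 \left(\frac{2}{2} + \frac{t}{-5}\right) 6} \right)} - 1613012 = \frac{-1620 + \frac{1}{10 \left(\frac{2}{2} - \frac{18}{-5}\right) 6}}{10 \left(\frac{2}{2} - \frac{18}{-5}\right) 6} - 1613012 = \frac{-1620 + \frac{1}{10 \left(2 \cdot \frac{1}{2} - - \frac{18}{5}\right) 6}}{10 \left(2 \cdot \frac{1}{2} - - \frac{18}{5}\right) 6} - 1613012 = \frac{-1620 + \frac{1}{10 \left(1 + \frac{18}{5}\right) 6}}{10 \left(1 + \frac{18}{5}\right) 6} - 1613012 = \frac{-1620 + \frac{1}{10 \cdot \frac{23}{5} \cdot 6}}{10 \cdot \frac{23}{5} \cdot 6} - 1613012 = \frac{-1620 + \frac{1}{46 \cdot 6}}{46 \cdot 6} - 1613012 = \frac{-1620 + \frac{1}{276}}{276} - 1613012 = \frac{1}{276} \left(- \frac{447119}{276}\right) - 1613012 = - \frac{447119}{76176} - 1613012 = - \frac{122873249231}{76176}$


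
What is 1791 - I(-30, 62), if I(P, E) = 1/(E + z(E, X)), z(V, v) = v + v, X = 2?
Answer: 118205/66 ≈ 1791.0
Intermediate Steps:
z(V, v) = 2*v
I(P, E) = 1/(4 + E) (I(P, E) = 1/(E + 2*2) = 1/(E + 4) = 1/(4 + E))
1791 - I(-30, 62) = 1791 - 1/(4 + 62) = 1791 - 1/66 = 118205/66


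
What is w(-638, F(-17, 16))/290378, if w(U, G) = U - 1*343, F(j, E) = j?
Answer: -981/290378 ≈ -0.0033784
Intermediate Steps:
w(U, G) = -343 + U (w(U, G) = U - 343 = -343 + U)
w(-638, F(-17, 16))/290378 = (-343 - 638)/290378 = -981*1/290378 = -981/290378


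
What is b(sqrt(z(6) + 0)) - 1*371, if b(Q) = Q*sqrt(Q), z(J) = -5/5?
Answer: -371 + I**(3/2) ≈ -371.71 + 0.70711*I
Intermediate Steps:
z(J) = -1 (z(J) = -5*1/5 = -1)
b(Q) = Q**(3/2)
b(sqrt(z(6) + 0)) - 1*371 = (sqrt(-1 + 0))**(3/2) - 1*371 = (sqrt(-1))**(3/2) - 371 = I**(3/2) - 371 = -371 + I**(3/2)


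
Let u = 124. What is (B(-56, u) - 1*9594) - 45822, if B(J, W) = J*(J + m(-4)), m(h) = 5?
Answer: -52560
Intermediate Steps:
B(J, W) = J*(5 + J) (B(J, W) = J*(J + 5) = J*(5 + J))
(B(-56, u) - 1*9594) - 45822 = (-56*(5 - 56) - 1*9594) - 45822 = (-56*(-51) - 9594) - 45822 = (2856 - 9594) - 45822 = -6738 - 45822 = -52560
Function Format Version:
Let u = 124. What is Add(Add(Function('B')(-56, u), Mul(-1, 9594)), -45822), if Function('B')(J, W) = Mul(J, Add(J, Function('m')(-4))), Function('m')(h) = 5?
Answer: -52560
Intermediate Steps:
Function('B')(J, W) = Mul(J, Add(5, J)) (Function('B')(J, W) = Mul(J, Add(J, 5)) = Mul(J, Add(5, J)))
Add(Add(Function('B')(-56, u), Mul(-1, 9594)), -45822) = Add(Add(Mul(-56, Add(5, -56)), Mul(-1, 9594)), -45822) = Add(Add(Mul(-56, -51), -9594), -45822) = Add(Add(2856, -9594), -45822) = Add(-6738, -45822) = -52560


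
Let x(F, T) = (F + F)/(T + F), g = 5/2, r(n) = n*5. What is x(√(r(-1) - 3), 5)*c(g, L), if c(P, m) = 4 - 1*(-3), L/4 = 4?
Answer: 28*√2/(-5*I + 2*√2) ≈ 3.3939 + 5.9997*I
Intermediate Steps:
r(n) = 5*n
L = 16 (L = 4*4 = 16)
g = 5/2 (g = 5*(½) = 5/2 ≈ 2.5000)
c(P, m) = 7 (c(P, m) = 4 + 3 = 7)
x(F, T) = 2*F/(F + T) (x(F, T) = (2*F)/(F + T) = 2*F/(F + T))
x(√(r(-1) - 3), 5)*c(g, L) = (2*√(5*(-1) - 3)/(√(5*(-1) - 3) + 5))*7 = (2*√(-5 - 3)/(√(-5 - 3) + 5))*7 = (2*√(-8)/(√(-8) + 5))*7 = (2*(2*I*√2)/(2*I*√2 + 5))*7 = (2*(2*I*√2)/(5 + 2*I*√2))*7 = (4*I*√2/(5 + 2*I*√2))*7 = 28*I*√2/(5 + 2*I*√2)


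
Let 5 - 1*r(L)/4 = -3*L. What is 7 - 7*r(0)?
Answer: -133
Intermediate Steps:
r(L) = 20 + 12*L (r(L) = 20 - (-12)*L = 20 + 12*L)
7 - 7*r(0) = 7 - 7*(20 + 12*0) = 7 - 7*(20 + 0) = 7 - 7*20 = 7 - 140 = -133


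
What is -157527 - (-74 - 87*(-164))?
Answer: -171721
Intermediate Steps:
-157527 - (-74 - 87*(-164)) = -157527 - (-74 + 14268) = -157527 - 1*14194 = -157527 - 14194 = -171721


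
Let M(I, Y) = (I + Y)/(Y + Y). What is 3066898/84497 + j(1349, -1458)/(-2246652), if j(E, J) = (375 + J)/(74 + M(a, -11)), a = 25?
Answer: 1853478264896011/51065710237836 ≈ 36.296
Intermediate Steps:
M(I, Y) = (I + Y)/(2*Y) (M(I, Y) = (I + Y)/((2*Y)) = (I + Y)*(1/(2*Y)) = (I + Y)/(2*Y))
j(E, J) = 1375/269 + 11*J/807 (j(E, J) = (375 + J)/(74 + (1/2)*(25 - 11)/(-11)) = (375 + J)/(74 + (1/2)*(-1/11)*14) = (375 + J)/(74 - 7/11) = (375 + J)/(807/11) = (375 + J)*(11/807) = 1375/269 + 11*J/807)
3066898/84497 + j(1349, -1458)/(-2246652) = 3066898/84497 + (1375/269 + (11/807)*(-1458))/(-2246652) = 3066898*(1/84497) + (1375/269 - 5346/269)*(-1/2246652) = 3066898/84497 - 3971/269*(-1/2246652) = 3066898/84497 + 3971/604349388 = 1853478264896011/51065710237836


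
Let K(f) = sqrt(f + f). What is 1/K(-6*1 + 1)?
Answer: -I*sqrt(10)/10 ≈ -0.31623*I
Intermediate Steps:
K(f) = sqrt(2)*sqrt(f) (K(f) = sqrt(2*f) = sqrt(2)*sqrt(f))
1/K(-6*1 + 1) = 1/(sqrt(2)*sqrt(-6*1 + 1)) = 1/(sqrt(2)*sqrt(-6 + 1)) = 1/(sqrt(2)*sqrt(-5)) = 1/(sqrt(2)*(I*sqrt(5))) = 1/(I*sqrt(10)) = -I*sqrt(10)/10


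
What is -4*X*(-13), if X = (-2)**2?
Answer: 208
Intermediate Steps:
X = 4
-4*X*(-13) = -4*4*(-13) = -16*(-13) = 208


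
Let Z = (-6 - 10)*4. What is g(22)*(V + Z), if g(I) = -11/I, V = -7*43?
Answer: 365/2 ≈ 182.50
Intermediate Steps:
V = -301
Z = -64 (Z = -16*4 = -64)
g(22)*(V + Z) = (-11/22)*(-301 - 64) = -11*1/22*(-365) = -½*(-365) = 365/2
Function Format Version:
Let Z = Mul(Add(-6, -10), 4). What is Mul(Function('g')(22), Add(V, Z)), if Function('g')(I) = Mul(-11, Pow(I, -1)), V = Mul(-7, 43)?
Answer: Rational(365, 2) ≈ 182.50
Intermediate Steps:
V = -301
Z = -64 (Z = Mul(-16, 4) = -64)
Mul(Function('g')(22), Add(V, Z)) = Mul(Mul(-11, Pow(22, -1)), Add(-301, -64)) = Mul(Mul(-11, Rational(1, 22)), -365) = Mul(Rational(-1, 2), -365) = Rational(365, 2)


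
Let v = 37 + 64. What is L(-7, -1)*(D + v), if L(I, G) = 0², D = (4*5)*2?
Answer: 0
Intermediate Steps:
v = 101
D = 40 (D = 20*2 = 40)
L(I, G) = 0
L(-7, -1)*(D + v) = 0*(40 + 101) = 0*141 = 0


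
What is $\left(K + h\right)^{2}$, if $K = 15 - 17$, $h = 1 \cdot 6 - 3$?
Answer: $1$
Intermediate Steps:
$h = 3$ ($h = 6 - 3 = 3$)
$K = -2$ ($K = 15 - 17 = -2$)
$\left(K + h\right)^{2} = \left(-2 + 3\right)^{2} = 1^{2} = 1$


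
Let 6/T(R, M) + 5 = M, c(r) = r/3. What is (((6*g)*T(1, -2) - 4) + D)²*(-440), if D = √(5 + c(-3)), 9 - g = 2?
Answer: -635360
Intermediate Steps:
g = 7 (g = 9 - 1*2 = 9 - 2 = 7)
c(r) = r/3 (c(r) = r*(⅓) = r/3)
T(R, M) = 6/(-5 + M)
D = 2 (D = √(5 + (⅓)*(-3)) = √(5 - 1) = √4 = 2)
(((6*g)*T(1, -2) - 4) + D)²*(-440) = (((6*7)*(6/(-5 - 2)) - 4) + 2)²*(-440) = ((42*(6/(-7)) - 4) + 2)²*(-440) = ((42*(6*(-⅐)) - 4) + 2)²*(-440) = ((42*(-6/7) - 4) + 2)²*(-440) = ((-36 - 4) + 2)²*(-440) = (-40 + 2)²*(-440) = (-38)²*(-440) = 1444*(-440) = -635360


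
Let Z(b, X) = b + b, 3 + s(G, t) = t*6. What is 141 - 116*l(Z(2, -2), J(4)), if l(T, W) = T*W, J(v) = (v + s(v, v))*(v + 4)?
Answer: -92659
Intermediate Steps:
s(G, t) = -3 + 6*t (s(G, t) = -3 + t*6 = -3 + 6*t)
Z(b, X) = 2*b
J(v) = (-3 + 7*v)*(4 + v) (J(v) = (v + (-3 + 6*v))*(v + 4) = (-3 + 7*v)*(4 + v))
141 - 116*l(Z(2, -2), J(4)) = 141 - 116*2*2*(-12 + 7*4² + 25*4) = 141 - 464*(-12 + 7*16 + 100) = 141 - 464*(-12 + 112 + 100) = 141 - 464*200 = 141 - 116*800 = 141 - 92800 = -92659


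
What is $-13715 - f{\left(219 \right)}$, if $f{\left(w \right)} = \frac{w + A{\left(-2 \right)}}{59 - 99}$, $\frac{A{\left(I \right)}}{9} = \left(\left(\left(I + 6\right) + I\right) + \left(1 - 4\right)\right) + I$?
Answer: $- \frac{68551}{5} \approx -13710.0$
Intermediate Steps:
$A{\left(I \right)} = 27 + 27 I$ ($A{\left(I \right)} = 9 \left(\left(\left(\left(I + 6\right) + I\right) + \left(1 - 4\right)\right) + I\right) = 9 \left(\left(\left(\left(6 + I\right) + I\right) + \left(1 - 4\right)\right) + I\right) = 9 \left(\left(\left(6 + 2 I\right) - 3\right) + I\right) = 9 \left(\left(3 + 2 I\right) + I\right) = 9 \left(3 + 3 I\right) = 27 + 27 I$)
$f{\left(w \right)} = \frac{27}{40} - \frac{w}{40}$ ($f{\left(w \right)} = \frac{w + \left(27 + 27 \left(-2\right)\right)}{59 - 99} = \frac{w + \left(27 - 54\right)}{-40} = \left(w - 27\right) \left(- \frac{1}{40}\right) = \left(-27 + w\right) \left(- \frac{1}{40}\right) = \frac{27}{40} - \frac{w}{40}$)
$-13715 - f{\left(219 \right)} = -13715 - \left(\frac{27}{40} - \frac{219}{40}\right) = -13715 - - \frac{24}{5} = -13715 + \frac{24}{5} = - \frac{68551}{5}$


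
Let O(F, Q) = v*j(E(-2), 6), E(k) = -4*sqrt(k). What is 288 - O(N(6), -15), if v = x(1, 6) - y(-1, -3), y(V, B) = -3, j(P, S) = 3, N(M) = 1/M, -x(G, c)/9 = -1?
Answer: 252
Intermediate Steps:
x(G, c) = 9 (x(G, c) = -9*(-1) = 9)
v = 12 (v = 9 - 1*(-3) = 9 + 3 = 12)
O(F, Q) = 36 (O(F, Q) = 12*3 = 36)
288 - O(N(6), -15) = 288 - 1*36 = 288 - 36 = 252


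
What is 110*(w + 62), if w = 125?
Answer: 20570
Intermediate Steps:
110*(w + 62) = 110*(125 + 62) = 110*187 = 20570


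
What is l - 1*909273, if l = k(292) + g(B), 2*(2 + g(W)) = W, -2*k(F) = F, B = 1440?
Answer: -908701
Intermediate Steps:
k(F) = -F/2
g(W) = -2 + W/2
l = 572 (l = -½*292 + (-2 + (½)*1440) = -146 + (-2 + 720) = -146 + 718 = 572)
l - 1*909273 = 572 - 1*909273 = 572 - 909273 = -908701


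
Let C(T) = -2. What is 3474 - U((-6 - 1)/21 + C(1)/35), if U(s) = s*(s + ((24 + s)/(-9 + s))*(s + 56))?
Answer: 37169510513/10870650 ≈ 3419.3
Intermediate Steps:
U(s) = s*(s + (24 + s)*(56 + s)/(-9 + s)) (U(s) = s*(s + ((24 + s)/(-9 + s))*(56 + s)) = s*(s + (24 + s)*(56 + s)/(-9 + s)))
3474 - U((-6 - 1)/21 + C(1)/35) = 3474 - ((-6 - 1)/21 - 2/35)*(1344 + 2*((-6 - 1)/21 - 2/35)² + 71*((-6 - 1)/21 - 2/35))/(-9 + ((-6 - 1)/21 - 2/35)) = 3474 - (-7*1/21 - 2*1/35)*(1344 + 2*(-7*1/21 - 2*1/35)² + 71*(-7*1/21 - 2*1/35))/(-9 + (-7*1/21 - 2*1/35)) = 3474 - (-⅓ - 2/35)*(1344 + 2*(-⅓ - 2/35)² + 71*(-⅓ - 2/35))/(-9 + (-⅓ - 2/35)) = 3474 - (-41)*(1344 + 2*(-41/105)² + 71*(-41/105))/(105*(-9 - 41/105)) = 3474 - (-41)*(1344 + 2*(1681/11025) - 2911/105)/(105*(-986/105)) = 3474 - (-41)*(-105)*(1344 + 3362/11025 - 2911/105)/(105*986) = 3474 - (-41)*(-105)*14515307/(105*986*11025) = 3474 - 1*595127587/10870650 = 3474 - 595127587/10870650 = 37169510513/10870650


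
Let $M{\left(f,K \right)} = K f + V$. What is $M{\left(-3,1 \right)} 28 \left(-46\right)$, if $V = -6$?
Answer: $11592$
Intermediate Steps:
$M{\left(f,K \right)} = -6 + K f$ ($M{\left(f,K \right)} = K f - 6 = -6 + K f$)
$M{\left(-3,1 \right)} 28 \left(-46\right) = \left(-6 + 1 \left(-3\right)\right) 28 \left(-46\right) = \left(-6 - 3\right) 28 \left(-46\right) = \left(-9\right) 28 \left(-46\right) = \left(-252\right) \left(-46\right) = 11592$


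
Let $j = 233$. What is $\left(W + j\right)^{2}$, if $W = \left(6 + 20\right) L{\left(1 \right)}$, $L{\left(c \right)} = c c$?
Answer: $67081$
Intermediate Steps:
$L{\left(c \right)} = c^{2}$
$W = 26$ ($W = \left(6 + 20\right) 1^{2} = 26 \cdot 1 = 26$)
$\left(W + j\right)^{2} = \left(26 + 233\right)^{2} = 259^{2} = 67081$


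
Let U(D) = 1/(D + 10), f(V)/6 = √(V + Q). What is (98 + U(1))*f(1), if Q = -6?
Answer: 6474*I*√5/11 ≈ 1316.0*I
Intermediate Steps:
f(V) = 6*√(-6 + V) (f(V) = 6*√(V - 6) = 6*√(-6 + V))
U(D) = 1/(10 + D)
(98 + U(1))*f(1) = (98 + 1/(10 + 1))*(6*√(-6 + 1)) = (98 + 1/11)*(6*√(-5)) = (98 + 1/11)*(6*(I*√5)) = 1079*(6*I*√5)/11 = 6474*I*√5/11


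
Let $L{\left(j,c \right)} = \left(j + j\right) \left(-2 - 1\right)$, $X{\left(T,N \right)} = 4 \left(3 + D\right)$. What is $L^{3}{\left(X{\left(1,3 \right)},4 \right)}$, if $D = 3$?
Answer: $-2985984$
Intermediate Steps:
$X{\left(T,N \right)} = 24$ ($X{\left(T,N \right)} = 4 \left(3 + 3\right) = 4 \cdot 6 = 24$)
$L{\left(j,c \right)} = - 6 j$ ($L{\left(j,c \right)} = 2 j \left(-3\right) = - 6 j$)
$L^{3}{\left(X{\left(1,3 \right)},4 \right)} = \left(\left(-6\right) 24\right)^{3} = \left(-144\right)^{3} = -2985984$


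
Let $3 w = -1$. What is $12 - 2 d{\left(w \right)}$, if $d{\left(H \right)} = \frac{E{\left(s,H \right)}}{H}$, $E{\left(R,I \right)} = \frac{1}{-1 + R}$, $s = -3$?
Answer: $\frac{21}{2} \approx 10.5$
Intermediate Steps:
$w = - \frac{1}{3}$ ($w = \frac{1}{3} \left(-1\right) = - \frac{1}{3} \approx -0.33333$)
$d{\left(H \right)} = - \frac{1}{4 H}$ ($d{\left(H \right)} = \frac{1}{\left(-1 - 3\right) H} = \frac{1}{\left(-4\right) H} = - \frac{1}{4 H}$)
$12 - 2 d{\left(w \right)} = 12 - 2 \left(- \frac{1}{4 \left(- \frac{1}{3}\right)}\right) = 12 - 2 \left(\left(- \frac{1}{4}\right) \left(-3\right)\right) = 12 - \frac{3}{2} = \frac{21}{2}$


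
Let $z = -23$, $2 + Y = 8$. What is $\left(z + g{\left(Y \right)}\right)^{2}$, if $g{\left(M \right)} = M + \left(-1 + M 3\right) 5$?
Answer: $4624$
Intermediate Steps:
$Y = 6$ ($Y = -2 + 8 = 6$)
$g{\left(M \right)} = -5 + 16 M$ ($g{\left(M \right)} = M + \left(-1 + 3 M\right) 5 = M + \left(-5 + 15 M\right) = -5 + 16 M$)
$\left(z + g{\left(Y \right)}\right)^{2} = \left(-23 + \left(-5 + 16 \cdot 6\right)\right)^{2} = \left(-23 + \left(-5 + 96\right)\right)^{2} = \left(-23 + 91\right)^{2} = 68^{2} = 4624$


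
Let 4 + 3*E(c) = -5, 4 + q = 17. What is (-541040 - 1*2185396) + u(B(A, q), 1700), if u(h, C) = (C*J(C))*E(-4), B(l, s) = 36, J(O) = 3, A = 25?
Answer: -2741736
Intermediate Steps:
q = 13 (q = -4 + 17 = 13)
E(c) = -3 (E(c) = -4/3 + (1/3)*(-5) = -4/3 - 5/3 = -3)
u(h, C) = -9*C (u(h, C) = (C*3)*(-3) = (3*C)*(-3) = -9*C)
(-541040 - 1*2185396) + u(B(A, q), 1700) = (-541040 - 1*2185396) - 9*1700 = (-541040 - 2185396) - 15300 = -2726436 - 15300 = -2741736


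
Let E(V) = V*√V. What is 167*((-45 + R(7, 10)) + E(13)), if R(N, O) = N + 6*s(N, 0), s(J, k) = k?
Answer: -6346 + 2171*√13 ≈ 1481.7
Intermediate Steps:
E(V) = V^(3/2)
R(N, O) = N (R(N, O) = N + 6*0 = N + 0 = N)
167*((-45 + R(7, 10)) + E(13)) = 167*((-45 + 7) + 13^(3/2)) = 167*(-38 + 13*√13) = -6346 + 2171*√13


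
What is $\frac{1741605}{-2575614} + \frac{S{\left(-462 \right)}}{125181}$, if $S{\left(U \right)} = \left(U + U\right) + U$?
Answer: $- \frac{1172410881}{1705915006} \approx -0.68726$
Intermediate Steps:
$S{\left(U \right)} = 3 U$ ($S{\left(U \right)} = 2 U + U = 3 U$)
$\frac{1741605}{-2575614} + \frac{S{\left(-462 \right)}}{125181} = \frac{1741605}{-2575614} + \frac{3 \left(-462\right)}{125181} = 1741605 \left(- \frac{1}{2575614}\right) - \frac{22}{1987} = - \frac{580535}{858538} - \frac{22}{1987} = - \frac{1172410881}{1705915006}$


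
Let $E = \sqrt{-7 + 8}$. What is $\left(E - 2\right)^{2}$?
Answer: $1$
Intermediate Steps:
$E = 1$ ($E = \sqrt{1} = 1$)
$\left(E - 2\right)^{2} = \left(1 - 2\right)^{2} = \left(-1\right)^{2} = 1$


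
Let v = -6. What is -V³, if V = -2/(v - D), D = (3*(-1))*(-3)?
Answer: -8/3375 ≈ -0.0023704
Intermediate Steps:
D = 9 (D = -3*(-3) = 9)
V = 2/15 (V = -2/(-6 - 1*9) = -2/(-6 - 9) = -2/(-15) = -2*(-1/15) = 2/15 ≈ 0.13333)
-V³ = -(2/15)³ = -1*8/3375 = -8/3375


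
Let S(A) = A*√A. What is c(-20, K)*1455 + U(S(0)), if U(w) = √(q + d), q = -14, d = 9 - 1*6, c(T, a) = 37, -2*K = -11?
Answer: 53835 + I*√11 ≈ 53835.0 + 3.3166*I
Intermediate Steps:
K = 11/2 (K = -½*(-11) = 11/2 ≈ 5.5000)
d = 3 (d = 9 - 6 = 3)
S(A) = A^(3/2)
U(w) = I*√11 (U(w) = √(-14 + 3) = √(-11) = I*√11)
c(-20, K)*1455 + U(S(0)) = 37*1455 + I*√11 = 53835 + I*√11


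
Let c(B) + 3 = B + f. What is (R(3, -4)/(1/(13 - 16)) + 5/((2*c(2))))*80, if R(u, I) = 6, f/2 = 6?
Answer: -15640/11 ≈ -1421.8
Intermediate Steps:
f = 12 (f = 2*6 = 12)
c(B) = 9 + B (c(B) = -3 + (B + 12) = -3 + (12 + B) = 9 + B)
(R(3, -4)/(1/(13 - 16)) + 5/((2*c(2))))*80 = (6/(1/(13 - 16)) + 5/((2*(9 + 2))))*80 = (6/(1/(-3)) + 5/((2*11)))*80 = (6/(-⅓) + 5/22)*80 = (6*(-3) + 5*(1/22))*80 = (-18 + 5/22)*80 = -391/22*80 = -15640/11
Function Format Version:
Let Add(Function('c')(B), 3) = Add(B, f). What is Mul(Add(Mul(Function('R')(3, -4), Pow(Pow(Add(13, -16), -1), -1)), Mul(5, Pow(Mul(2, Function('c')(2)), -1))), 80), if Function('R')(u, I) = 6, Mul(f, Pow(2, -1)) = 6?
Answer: Rational(-15640, 11) ≈ -1421.8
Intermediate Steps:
f = 12 (f = Mul(2, 6) = 12)
Function('c')(B) = Add(9, B) (Function('c')(B) = Add(-3, Add(B, 12)) = Add(-3, Add(12, B)) = Add(9, B))
Mul(Add(Mul(Function('R')(3, -4), Pow(Pow(Add(13, -16), -1), -1)), Mul(5, Pow(Mul(2, Function('c')(2)), -1))), 80) = Mul(Add(Mul(6, Pow(Pow(Add(13, -16), -1), -1)), Mul(5, Pow(Mul(2, Add(9, 2)), -1))), 80) = Mul(Add(Mul(6, Pow(Pow(-3, -1), -1)), Mul(5, Pow(Mul(2, 11), -1))), 80) = Mul(Add(Mul(6, Pow(Rational(-1, 3), -1)), Mul(5, Pow(22, -1))), 80) = Mul(Add(Mul(6, -3), Mul(5, Rational(1, 22))), 80) = Mul(Add(-18, Rational(5, 22)), 80) = Mul(Rational(-391, 22), 80) = Rational(-15640, 11)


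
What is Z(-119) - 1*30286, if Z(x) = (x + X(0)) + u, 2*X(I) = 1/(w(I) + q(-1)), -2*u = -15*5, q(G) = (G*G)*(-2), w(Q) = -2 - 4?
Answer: -485881/16 ≈ -30368.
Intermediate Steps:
w(Q) = -6
q(G) = -2*G**2 (q(G) = G**2*(-2) = -2*G**2)
u = 75/2 (u = -(-15)*5/2 = -1/2*(-75) = 75/2 ≈ 37.500)
X(I) = -1/16 (X(I) = 1/(2*(-6 - 2*(-1)**2)) = 1/(2*(-6 - 2*1)) = 1/(2*(-6 - 2)) = (1/2)/(-8) = (1/2)*(-1/8) = -1/16)
Z(x) = 599/16 + x (Z(x) = (x - 1/16) + 75/2 = (-1/16 + x) + 75/2 = 599/16 + x)
Z(-119) - 1*30286 = (599/16 - 119) - 1*30286 = -1305/16 - 30286 = -485881/16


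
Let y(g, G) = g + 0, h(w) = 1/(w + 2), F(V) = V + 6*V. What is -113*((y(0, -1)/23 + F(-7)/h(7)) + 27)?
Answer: 46782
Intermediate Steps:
F(V) = 7*V
h(w) = 1/(2 + w)
y(g, G) = g
-113*((y(0, -1)/23 + F(-7)/h(7)) + 27) = -113*((0/23 + (7*(-7))/(1/(2 + 7))) + 27) = -113*((0*(1/23) - 49/(1/9)) + 27) = -113*((0 - 49/⅑) + 27) = -113*((0 - 49*9) + 27) = -113*((0 - 441) + 27) = -113*(-441 + 27) = -113*(-414) = 46782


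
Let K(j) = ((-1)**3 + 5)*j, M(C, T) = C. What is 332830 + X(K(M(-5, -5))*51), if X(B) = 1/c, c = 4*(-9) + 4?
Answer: 10650559/32 ≈ 3.3283e+5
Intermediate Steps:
c = -32 (c = -36 + 4 = -32)
K(j) = 4*j (K(j) = (-1 + 5)*j = 4*j)
X(B) = -1/32 (X(B) = 1/(-32) = -1/32)
332830 + X(K(M(-5, -5))*51) = 332830 - 1/32 = 10650559/32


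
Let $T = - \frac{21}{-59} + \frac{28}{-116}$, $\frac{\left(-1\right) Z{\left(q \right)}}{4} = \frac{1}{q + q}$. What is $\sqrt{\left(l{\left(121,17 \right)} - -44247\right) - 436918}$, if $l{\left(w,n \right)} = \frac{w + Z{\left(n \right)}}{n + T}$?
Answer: $\frac{2 i \sqrt{2703009010975851}}{165937} \approx 626.63 i$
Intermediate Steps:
$Z{\left(q \right)} = - \frac{2}{q}$ ($Z{\left(q \right)} = - \frac{4}{q + q} = - \frac{4}{2 q} = - 4 \frac{1}{2 q} = - \frac{2}{q}$)
$T = \frac{196}{1711}$ ($T = \left(-21\right) \left(- \frac{1}{59}\right) + 28 \left(- \frac{1}{116}\right) = \frac{21}{59} - \frac{7}{29} = \frac{196}{1711} \approx 0.11455$)
$l{\left(w,n \right)} = \frac{w - \frac{2}{n}}{\frac{196}{1711} + n}$ ($l{\left(w,n \right)} = \frac{w - \frac{2}{n}}{n + \frac{196}{1711}} = \frac{w - \frac{2}{n}}{\frac{196}{1711} + n}$)
$\sqrt{\left(l{\left(121,17 \right)} - -44247\right) - 436918} = \sqrt{\left(\frac{1711 \left(-2 + 17 \cdot 121\right)}{17 \left(196 + 1711 \cdot 17\right)} - -44247\right) - 436918} = \sqrt{\left(1711 \cdot \frac{1}{17} \frac{1}{196 + 29087} \left(-2 + 2057\right) + 44247\right) - 436918} = \sqrt{\left(1711 \cdot \frac{1}{17} \cdot \frac{1}{29283} \cdot 2055 + 44247\right) - 436918} = \sqrt{\left(\frac{1172035}{165937} + 44247\right) - 436918} = \sqrt{\frac{7343386474}{165937} - 436918} = \sqrt{- \frac{65157475692}{165937}} = \frac{2 i \sqrt{2703009010975851}}{165937}$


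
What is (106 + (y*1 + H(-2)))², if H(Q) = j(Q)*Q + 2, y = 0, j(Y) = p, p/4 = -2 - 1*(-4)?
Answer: 8464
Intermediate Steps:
p = 8 (p = 4*(-2 - 1*(-4)) = 4*(-2 + 4) = 4*2 = 8)
j(Y) = 8
H(Q) = 2 + 8*Q (H(Q) = 8*Q + 2 = 2 + 8*Q)
(106 + (y*1 + H(-2)))² = (106 + (0*1 + (2 + 8*(-2))))² = (106 + (0 + (2 - 16)))² = (106 + (0 - 14))² = (106 - 14)² = 92² = 8464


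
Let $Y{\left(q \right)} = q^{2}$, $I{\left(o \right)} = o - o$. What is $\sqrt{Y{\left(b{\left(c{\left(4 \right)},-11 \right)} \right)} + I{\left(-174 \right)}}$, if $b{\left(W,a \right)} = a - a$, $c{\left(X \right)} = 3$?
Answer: $0$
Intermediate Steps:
$I{\left(o \right)} = 0$
$b{\left(W,a \right)} = 0$
$\sqrt{Y{\left(b{\left(c{\left(4 \right)},-11 \right)} \right)} + I{\left(-174 \right)}} = \sqrt{0^{2} + 0} = \sqrt{0 + 0} = \sqrt{0} = 0$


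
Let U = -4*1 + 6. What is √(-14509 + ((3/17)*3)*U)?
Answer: I*√4192795/17 ≈ 120.45*I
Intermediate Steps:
U = 2 (U = -4 + 6 = 2)
√(-14509 + ((3/17)*3)*U) = √(-14509 + ((3/17)*3)*2) = √(-14509 + (9/17)*2) = √(-14509 + 18/17) = √(-246635/17) = I*√4192795/17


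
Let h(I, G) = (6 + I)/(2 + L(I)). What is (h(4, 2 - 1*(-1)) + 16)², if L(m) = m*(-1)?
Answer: 121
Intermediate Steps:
L(m) = -m
h(I, G) = (6 + I)/(2 - I)
(h(4, 2 - 1*(-1)) + 16)² = ((-6 - 1*4)/(-2 + 4) + 16)² = ((-6 - 4)/2 + 16)² = ((½)*(-10) + 16)² = (-5 + 16)² = 11² = 121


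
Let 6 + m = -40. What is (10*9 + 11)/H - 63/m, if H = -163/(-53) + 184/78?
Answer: 10310961/516718 ≈ 19.955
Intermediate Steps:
H = 11233/2067 (H = -163*(-1/53) + 184*(1/78) = 163/53 + 92/39 = 11233/2067 ≈ 5.4344)
m = -46 (m = -6 - 40 = -46)
(10*9 + 11)/H - 63/m = (10*9 + 11)/(11233/2067) - 63/(-46) = (90 + 11)*(2067/11233) - 63*(-1/46) = 101*(2067/11233) + 63/46 = 208767/11233 + 63/46 = 10310961/516718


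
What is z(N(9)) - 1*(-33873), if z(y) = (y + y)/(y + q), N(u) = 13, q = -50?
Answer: 1253275/37 ≈ 33872.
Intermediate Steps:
z(y) = 2*y/(-50 + y) (z(y) = (y + y)/(y - 50) = (2*y)/(-50 + y) = 2*y/(-50 + y))
z(N(9)) - 1*(-33873) = 2*13/(-50 + 13) - 1*(-33873) = 2*13/(-37) + 33873 = 2*13*(-1/37) + 33873 = -26/37 + 33873 = 1253275/37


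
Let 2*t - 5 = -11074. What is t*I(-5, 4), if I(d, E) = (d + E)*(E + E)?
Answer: 44276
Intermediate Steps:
I(d, E) = 2*E*(E + d) (I(d, E) = (E + d)*(2*E) = 2*E*(E + d))
t = -11069/2 (t = 5/2 + (1/2)*(-11074) = 5/2 - 5537 = -11069/2 ≈ -5534.5)
t*I(-5, 4) = -11069*4*(4 - 5) = -11069*4*(-1) = -11069/2*(-8) = 44276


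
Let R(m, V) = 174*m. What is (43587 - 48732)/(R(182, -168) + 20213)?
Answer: -5145/51881 ≈ -0.099169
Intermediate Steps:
(43587 - 48732)/(R(182, -168) + 20213) = (43587 - 48732)/(174*182 + 20213) = -5145/(31668 + 20213) = -5145/51881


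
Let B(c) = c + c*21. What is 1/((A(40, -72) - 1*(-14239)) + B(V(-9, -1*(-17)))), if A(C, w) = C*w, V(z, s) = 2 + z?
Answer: 1/11205 ≈ 8.9246e-5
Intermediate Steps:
B(c) = 22*c (B(c) = c + 21*c = 22*c)
1/((A(40, -72) - 1*(-14239)) + B(V(-9, -1*(-17)))) = 1/((40*(-72) - 1*(-14239)) + 22*(2 - 9)) = 1/((-2880 + 14239) + 22*(-7)) = 1/(11359 - 154) = 1/11205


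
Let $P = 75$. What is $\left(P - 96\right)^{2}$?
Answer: $441$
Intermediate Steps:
$\left(P - 96\right)^{2} = \left(75 - 96\right)^{2} = \left(-21\right)^{2} = 441$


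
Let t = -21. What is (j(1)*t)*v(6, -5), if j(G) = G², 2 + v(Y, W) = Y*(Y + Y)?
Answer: -1470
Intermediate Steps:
v(Y, W) = -2 + 2*Y² (v(Y, W) = -2 + Y*(Y + Y) = -2 + Y*(2*Y) = -2 + 2*Y²)
(j(1)*t)*v(6, -5) = (1²*(-21))*(-2 + 2*6²) = (1*(-21))*(-2 + 2*36) = -21*(-2 + 72) = -21*70 = -1470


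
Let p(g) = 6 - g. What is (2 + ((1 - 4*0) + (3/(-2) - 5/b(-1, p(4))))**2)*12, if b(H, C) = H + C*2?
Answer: 241/3 ≈ 80.333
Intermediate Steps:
b(H, C) = H + 2*C
(2 + ((1 - 4*0) + (3/(-2) - 5/b(-1, p(4))))**2)*12 = (2 + ((1 - 4*0) + (3/(-2) - 5/(-1 + 2*(6 - 1*4))))**2)*12 = (2 + ((1 + 0) + (3*(-1/2) - 5/(-1 + 2*(6 - 4))))**2)*12 = (2 + (1 + (-3/2 - 5/(-1 + 2*2)))**2)*12 = (2 + (1 + (-3/2 - 5/(-1 + 4)))**2)*12 = (2 + (1 + (-3/2 - 5/3))**2)*12 = (2 + (1 - 19/6)**2)*12 = (2 + (-13/6)**2)*12 = (2 + 169/36)*12 = (241/36)*12 = 241/3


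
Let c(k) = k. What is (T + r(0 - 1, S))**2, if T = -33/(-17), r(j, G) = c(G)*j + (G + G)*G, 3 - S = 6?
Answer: 152100/289 ≈ 526.30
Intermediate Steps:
S = -3 (S = 3 - 1*6 = 3 - 6 = -3)
r(j, G) = 2*G**2 + G*j (r(j, G) = G*j + (G + G)*G = G*j + (2*G)*G = G*j + 2*G**2 = 2*G**2 + G*j)
T = 33/17 (T = -33*(-1/17) = 33/17 ≈ 1.9412)
(T + r(0 - 1, S))**2 = (33/17 - 3*((0 - 1) + 2*(-3)))**2 = (33/17 - 3*(-1 - 6))**2 = (33/17 - 3*(-7))**2 = (33/17 + 21)**2 = (390/17)**2 = 152100/289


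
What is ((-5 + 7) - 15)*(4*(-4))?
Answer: 208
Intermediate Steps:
((-5 + 7) - 15)*(4*(-4)) = (2 - 15)*(-16) = -13*(-16) = 208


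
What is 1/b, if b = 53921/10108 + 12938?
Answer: 1444/18690175 ≈ 7.7260e-5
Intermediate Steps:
b = 18690175/1444 (b = 53921*(1/10108) + 12938 = 7703/1444 + 12938 = 18690175/1444 ≈ 12943.)
1/b = 1/(18690175/1444) = 1444/18690175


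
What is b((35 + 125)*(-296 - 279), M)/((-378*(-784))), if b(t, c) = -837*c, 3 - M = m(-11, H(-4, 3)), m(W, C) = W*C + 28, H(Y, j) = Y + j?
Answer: 279/2744 ≈ 0.10168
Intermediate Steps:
m(W, C) = 28 + C*W (m(W, C) = C*W + 28 = 28 + C*W)
M = -36 (M = 3 - (28 + (-4 + 3)*(-11)) = 3 - (28 - 1*(-11)) = 3 - (28 + 11) = 3 - 1*39 = 3 - 39 = -36)
b((35 + 125)*(-296 - 279), M)/((-378*(-784))) = (-837*(-36))/((-378*(-784))) = 30132/296352 = 30132*(1/296352) = 279/2744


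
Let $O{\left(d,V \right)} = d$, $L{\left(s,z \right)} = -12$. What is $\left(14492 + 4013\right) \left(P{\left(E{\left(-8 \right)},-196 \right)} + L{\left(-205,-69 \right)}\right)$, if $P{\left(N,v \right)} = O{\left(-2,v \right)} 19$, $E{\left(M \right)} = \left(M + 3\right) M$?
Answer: $-925250$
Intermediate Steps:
$E{\left(M \right)} = M \left(3 + M\right)$ ($E{\left(M \right)} = \left(3 + M\right) M = M \left(3 + M\right)$)
$P{\left(N,v \right)} = -38$ ($P{\left(N,v \right)} = \left(-2\right) 19 = -38$)
$\left(14492 + 4013\right) \left(P{\left(E{\left(-8 \right)},-196 \right)} + L{\left(-205,-69 \right)}\right) = \left(14492 + 4013\right) \left(-38 - 12\right) = 18505 \left(-50\right) = -925250$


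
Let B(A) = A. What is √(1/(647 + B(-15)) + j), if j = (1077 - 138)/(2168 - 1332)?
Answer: √4906111562/66044 ≈ 1.0606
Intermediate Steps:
j = 939/836 ≈ 1.1232
√(1/(647 + B(-15)) + j) = √(1/(647 - 15) + 939/836) = √(1/632 + 939/836) = √(148571/132088) = √4906111562/66044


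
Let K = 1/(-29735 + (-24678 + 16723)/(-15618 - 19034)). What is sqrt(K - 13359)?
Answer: I*sqrt(14182726960230812536555)/1030369265 ≈ 115.58*I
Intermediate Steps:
K = -34652/1030369265 (K = 1/(-29735 - 7955/(-34652)) = 1/(-29735 - 7955*(-1/34652)) = 1/(-29735 + 7955/34652) = 1/(-1030369265/34652) = -34652/1030369265 ≈ -3.3631e-5)
sqrt(K - 13359) = sqrt(-34652/1030369265 - 13359) = sqrt(-13764703045787/1030369265) = I*sqrt(14182726960230812536555)/1030369265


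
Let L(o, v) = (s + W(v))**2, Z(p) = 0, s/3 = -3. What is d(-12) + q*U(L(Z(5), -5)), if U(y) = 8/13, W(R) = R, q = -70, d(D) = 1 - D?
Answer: -391/13 ≈ -30.077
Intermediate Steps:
s = -9 (s = 3*(-3) = -9)
L(o, v) = (-9 + v)**2
U(y) = 8/13 (U(y) = 8*(1/13) = 8/13)
d(-12) + q*U(L(Z(5), -5)) = (1 - 1*(-12)) - 70*8/13 = (1 + 12) - 560/13 = 13 - 560/13 = -391/13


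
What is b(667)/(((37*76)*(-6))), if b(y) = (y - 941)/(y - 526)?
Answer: 137/1189476 ≈ 0.00011518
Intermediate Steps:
b(y) = (-941 + y)/(-526 + y)
b(667)/(((37*76)*(-6))) = ((-941 + 667)/(-526 + 667))/(((37*76)*(-6))) = (-274/141)/((2812*(-6))) = ((1/141)*(-274))/(-16872) = -274/141*(-1/16872) = 137/1189476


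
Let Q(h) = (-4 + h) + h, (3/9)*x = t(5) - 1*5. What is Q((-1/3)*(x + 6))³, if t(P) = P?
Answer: -512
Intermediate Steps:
x = 0 (x = 3*(5 - 1*5) = 3*(5 - 5) = 3*0 = 0)
Q(h) = -4 + 2*h
Q((-1/3)*(x + 6))³ = (-4 + 2*((-1/3)*(0 + 6)))³ = (-4 + 2*(-1*⅓*6))³ = (-4 + 2*(-⅓*6))³ = (-4 + 2*(-2))³ = (-4 - 4)³ = (-8)³ = -512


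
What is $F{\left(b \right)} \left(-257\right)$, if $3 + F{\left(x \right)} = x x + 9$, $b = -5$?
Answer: $-7967$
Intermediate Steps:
$F{\left(x \right)} = 6 + x^{2}$ ($F{\left(x \right)} = -3 + \left(x x + 9\right) = -3 + \left(x^{2} + 9\right) = -3 + \left(9 + x^{2}\right) = 6 + x^{2}$)
$F{\left(b \right)} \left(-257\right) = \left(6 + \left(-5\right)^{2}\right) \left(-257\right) = \left(6 + 25\right) \left(-257\right) = 31 \left(-257\right) = -7967$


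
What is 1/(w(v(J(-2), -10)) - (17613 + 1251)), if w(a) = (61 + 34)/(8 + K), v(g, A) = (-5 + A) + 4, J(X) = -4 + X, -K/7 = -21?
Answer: -31/584765 ≈ -5.3013e-5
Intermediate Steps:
K = 147 (K = -7*(-21) = 147)
v(g, A) = -1 + A
w(a) = 19/31 (w(a) = (61 + 34)/(8 + 147) = 95/155 = 95*(1/155) = 19/31)
1/(w(v(J(-2), -10)) - (17613 + 1251)) = 1/(19/31 - (17613 + 1251)) = 1/(19/31 - 1*18864) = 1/(19/31 - 18864) = 1/(-584765/31) = -31/584765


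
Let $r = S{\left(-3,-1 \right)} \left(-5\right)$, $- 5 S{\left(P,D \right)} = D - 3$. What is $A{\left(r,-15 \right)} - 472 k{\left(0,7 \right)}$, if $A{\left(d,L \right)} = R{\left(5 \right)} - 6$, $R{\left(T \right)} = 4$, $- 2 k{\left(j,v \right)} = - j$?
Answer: $-2$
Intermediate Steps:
$S{\left(P,D \right)} = \frac{3}{5} - \frac{D}{5}$ ($S{\left(P,D \right)} = - \frac{D - 3}{5} = - \frac{-3 + D}{5} = \frac{3}{5} - \frac{D}{5}$)
$k{\left(j,v \right)} = \frac{j}{2}$ ($k{\left(j,v \right)} = - \frac{\left(-1\right) j}{2} = \frac{j}{2}$)
$r = -4$ ($r = \left(\frac{3}{5} - - \frac{1}{5}\right) \left(-5\right) = \left(\frac{3}{5} + \frac{1}{5}\right) \left(-5\right) = \frac{4}{5} \left(-5\right) = -4$)
$A{\left(d,L \right)} = -2$ ($A{\left(d,L \right)} = 4 - 6 = -2$)
$A{\left(r,-15 \right)} - 472 k{\left(0,7 \right)} = -2 - 472 \cdot \frac{1}{2} \cdot 0 = -2 - 0 = -2 + 0 = -2$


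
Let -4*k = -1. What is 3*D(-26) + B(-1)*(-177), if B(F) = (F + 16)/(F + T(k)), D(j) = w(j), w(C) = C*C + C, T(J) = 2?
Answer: -705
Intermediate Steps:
k = ¼ (k = -¼*(-1) = ¼ ≈ 0.25000)
w(C) = C + C² (w(C) = C² + C = C + C²)
D(j) = j*(1 + j)
B(F) = (16 + F)/(2 + F) (B(F) = (F + 16)/(F + 2) = (16 + F)/(2 + F))
3*D(-26) + B(-1)*(-177) = 3*(-26*(1 - 26)) + ((16 - 1)/(2 - 1))*(-177) = 3*(-26*(-25)) + (15/1)*(-177) = 3*650 + (1*15)*(-177) = 1950 + 15*(-177) = 1950 - 2655 = -705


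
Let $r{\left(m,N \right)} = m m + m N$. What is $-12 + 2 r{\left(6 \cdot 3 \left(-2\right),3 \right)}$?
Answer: $2364$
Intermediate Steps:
$r{\left(m,N \right)} = m^{2} + N m$
$-12 + 2 r{\left(6 \cdot 3 \left(-2\right),3 \right)} = -12 + 2 \cdot 6 \cdot 3 \left(-2\right) \left(3 + 6 \cdot 3 \left(-2\right)\right) = -12 + 2 \cdot 18 \left(-2\right) \left(3 + 18 \left(-2\right)\right) = -12 + 2 \left(- 36 \left(3 - 36\right)\right) = -12 + 2 \left(\left(-36\right) \left(-33\right)\right) = -12 + 2 \cdot 1188 = -12 + 2376 = 2364$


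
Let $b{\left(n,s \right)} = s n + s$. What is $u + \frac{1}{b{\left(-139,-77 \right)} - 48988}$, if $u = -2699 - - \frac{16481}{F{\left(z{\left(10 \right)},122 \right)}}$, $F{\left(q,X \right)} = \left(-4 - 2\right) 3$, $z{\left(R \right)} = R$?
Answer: $- \frac{623986706}{172629} \approx -3614.6$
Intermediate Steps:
$F{\left(q,X \right)} = -18$ ($F{\left(q,X \right)} = \left(-6\right) 3 = -18$)
$b{\left(n,s \right)} = s + n s$ ($b{\left(n,s \right)} = n s + s = s + n s$)
$u = - \frac{65063}{18}$ ($u = -2699 - - \frac{16481}{-18} = -2699 - \left(-16481\right) \left(- \frac{1}{18}\right) = -2699 - \frac{16481}{18} = - \frac{65063}{18} \approx -3614.6$)
$u + \frac{1}{b{\left(-139,-77 \right)} - 48988} = - \frac{65063}{18} + \frac{1}{- 77 \left(1 - 139\right) - 48988} = - \frac{65063}{18} + \frac{1}{\left(-77\right) \left(-138\right) - 48988} = - \frac{65063}{18} + \frac{1}{10626 - 48988} = - \frac{65063}{18} + \frac{1}{-38362} = - \frac{65063}{18} - \frac{1}{38362} = - \frac{623986706}{172629}$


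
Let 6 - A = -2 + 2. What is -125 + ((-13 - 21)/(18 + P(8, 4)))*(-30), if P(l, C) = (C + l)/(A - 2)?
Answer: -535/7 ≈ -76.429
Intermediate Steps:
A = 6 (A = 6 - (-2 + 2) = 6 - 1*0 = 6 + 0 = 6)
P(l, C) = C/4 + l/4 (P(l, C) = (C + l)/(6 - 2) = (C + l)/4 = (C + l)*(1/4) = C/4 + l/4)
-125 + ((-13 - 21)/(18 + P(8, 4)))*(-30) = -125 + ((-13 - 21)/(18 + ((1/4)*4 + (1/4)*8)))*(-30) = -125 - 34/(18 + (1 + 2))*(-30) = -125 - 34/(18 + 3)*(-30) = -125 - 34/21*(-30) = -125 + 340/7 = -535/7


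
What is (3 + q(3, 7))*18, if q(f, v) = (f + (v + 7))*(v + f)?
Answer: 3114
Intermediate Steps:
q(f, v) = (f + v)*(7 + f + v) (q(f, v) = (f + (7 + v))*(f + v) = (7 + f + v)*(f + v) = (f + v)*(7 + f + v))
(3 + q(3, 7))*18 = (3 + (3**2 + 7**2 + 7*3 + 7*7 + 2*3*7))*18 = (3 + (9 + 49 + 21 + 49 + 42))*18 = (3 + 170)*18 = 173*18 = 3114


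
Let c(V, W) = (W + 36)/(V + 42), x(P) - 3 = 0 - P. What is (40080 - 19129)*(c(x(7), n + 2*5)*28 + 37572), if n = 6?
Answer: 14971500796/19 ≈ 7.8797e+8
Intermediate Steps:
x(P) = 3 - P (x(P) = 3 + (0 - P) = 3 - P)
c(V, W) = (36 + W)/(42 + V)
(40080 - 19129)*(c(x(7), n + 2*5)*28 + 37572) = (40080 - 19129)*(((36 + (6 + 2*5))/(42 + (3 - 1*7)))*28 + 37572) = 20951*(((36 + (6 + 10))/(42 + (3 - 7)))*28 + 37572) = 20951*(((36 + 16)/(42 - 4))*28 + 37572) = 20951*((52/38)*28 + 37572) = 20951*(((1/38)*52)*28 + 37572) = 20951*((26/19)*28 + 37572) = 20951*(728/19 + 37572) = 20951*(714596/19) = 14971500796/19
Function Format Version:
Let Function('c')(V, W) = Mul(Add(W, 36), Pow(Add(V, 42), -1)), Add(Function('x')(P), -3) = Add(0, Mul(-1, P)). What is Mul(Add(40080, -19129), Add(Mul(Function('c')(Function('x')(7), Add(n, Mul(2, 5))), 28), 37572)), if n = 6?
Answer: Rational(14971500796, 19) ≈ 7.8797e+8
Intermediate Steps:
Function('x')(P) = Add(3, Mul(-1, P)) (Function('x')(P) = Add(3, Add(0, Mul(-1, P))) = Add(3, Mul(-1, P)))
Function('c')(V, W) = Mul(Pow(Add(42, V), -1), Add(36, W)) (Function('c')(V, W) = Mul(Add(36, W), Pow(Add(42, V), -1)) = Mul(Pow(Add(42, V), -1), Add(36, W)))
Mul(Add(40080, -19129), Add(Mul(Function('c')(Function('x')(7), Add(n, Mul(2, 5))), 28), 37572)) = Mul(Add(40080, -19129), Add(Mul(Mul(Pow(Add(42, Add(3, Mul(-1, 7))), -1), Add(36, Add(6, Mul(2, 5)))), 28), 37572)) = Mul(20951, Add(Mul(Mul(Pow(Add(42, Add(3, -7)), -1), Add(36, Add(6, 10))), 28), 37572)) = Mul(20951, Add(Mul(Mul(Pow(Add(42, -4), -1), Add(36, 16)), 28), 37572)) = Mul(20951, Add(Mul(Mul(Pow(38, -1), 52), 28), 37572)) = Mul(20951, Add(Mul(Mul(Rational(1, 38), 52), 28), 37572)) = Mul(20951, Add(Mul(Rational(26, 19), 28), 37572)) = Mul(20951, Add(Rational(728, 19), 37572)) = Mul(20951, Rational(714596, 19)) = Rational(14971500796, 19)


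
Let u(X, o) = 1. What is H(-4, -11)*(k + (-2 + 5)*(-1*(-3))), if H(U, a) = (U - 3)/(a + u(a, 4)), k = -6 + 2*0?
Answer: 21/10 ≈ 2.1000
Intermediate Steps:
k = -6 (k = -6 + 0 = -6)
H(U, a) = (-3 + U)/(1 + a) (H(U, a) = (U - 3)/(a + 1) = (-3 + U)/(1 + a))
H(-4, -11)*(k + (-2 + 5)*(-1*(-3))) = ((-3 - 4)/(1 - 11))*(-6 + (-2 + 5)*(-1*(-3))) = (-7/(-10))*(-6 + 3*3) = (-1/10*(-7))*(-6 + 9) = (7/10)*3 = 21/10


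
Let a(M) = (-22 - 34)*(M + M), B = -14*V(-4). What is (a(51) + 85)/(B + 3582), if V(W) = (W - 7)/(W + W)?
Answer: -22508/14251 ≈ -1.5794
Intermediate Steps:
V(W) = (-7 + W)/(2*W) (V(W) = (-7 + W)/((2*W)) = (-7 + W)*(1/(2*W)) = (-7 + W)/(2*W))
B = -77/4 (B = -7*(-7 - 4)/(-4) = -7*(-1)*(-11)/4 = -14*11/8 = -77/4 ≈ -19.250)
a(M) = -112*M
(a(51) + 85)/(B + 3582) = (-112*51 + 85)/(-77/4 + 3582) = (-5712 + 85)/(14251/4) = -5627*4/14251 = -22508/14251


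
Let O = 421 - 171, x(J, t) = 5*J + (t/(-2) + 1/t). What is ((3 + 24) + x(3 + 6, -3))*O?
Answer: 54875/3 ≈ 18292.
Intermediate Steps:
x(J, t) = 1/t + 5*J - t/2 (x(J, t) = 5*J + (t*(-1/2) + 1/t) = 5*J + (-t/2 + 1/t) = 5*J + (1/t - t/2) = 1/t + 5*J - t/2)
O = 250
((3 + 24) + x(3 + 6, -3))*O = ((3 + 24) + (1/(-3) + 5*(3 + 6) - 1/2*(-3)))*250 = (27 + (-1/3 + 5*9 + 3/2))*250 = (27 + (-1/3 + 45 + 3/2))*250 = (27 + 277/6)*250 = (439/6)*250 = 54875/3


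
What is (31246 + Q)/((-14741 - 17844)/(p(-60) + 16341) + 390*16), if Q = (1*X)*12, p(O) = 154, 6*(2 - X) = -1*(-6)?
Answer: 103120142/20579243 ≈ 5.0109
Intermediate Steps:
X = 1 (X = 2 - (-1)*(-6)/6 = 2 - ⅙*6 = 2 - 1 = 1)
Q = 12 (Q = (1*1)*12 = 1*12 = 12)
(31246 + Q)/((-14741 - 17844)/(p(-60) + 16341) + 390*16) = (31246 + 12)/((-14741 - 17844)/(154 + 16341) + 390*16) = 31258/(-32585/16495 + 6240) = 31258/(-32585*1/16495 + 6240) = 31258/(-6517/3299 + 6240) = 31258/(20579243/3299) = 31258*(3299/20579243) = 103120142/20579243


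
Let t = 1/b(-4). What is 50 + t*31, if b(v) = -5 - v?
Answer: 19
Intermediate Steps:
t = -1 (t = 1/(-5 - 1*(-4)) = 1/(-5 + 4) = 1/(-1) = -1)
50 + t*31 = 50 - 1*31 = 50 - 31 = 19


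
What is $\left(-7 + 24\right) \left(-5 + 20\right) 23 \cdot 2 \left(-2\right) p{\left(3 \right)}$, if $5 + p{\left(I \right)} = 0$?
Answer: $117300$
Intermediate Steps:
$p{\left(I \right)} = -5$ ($p{\left(I \right)} = -5 + 0 = -5$)
$\left(-7 + 24\right) \left(-5 + 20\right) 23 \cdot 2 \left(-2\right) p{\left(3 \right)} = \left(-7 + 24\right) \left(-5 + 20\right) 23 \cdot 2 \left(-2\right) \left(-5\right) = 17 \cdot 15 \cdot 23 \left(\left(-4\right) \left(-5\right)\right) = 255 \cdot 23 \cdot 20 = 5865 \cdot 20 = 117300$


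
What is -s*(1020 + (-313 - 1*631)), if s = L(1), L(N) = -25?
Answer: 1900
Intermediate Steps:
s = -25
-s*(1020 + (-313 - 1*631)) = -(-25)*(1020 + (-313 - 1*631)) = -(-25)*(1020 + (-313 - 631)) = -(-25)*(1020 - 944) = -(-25)*76 = -1*(-1900) = 1900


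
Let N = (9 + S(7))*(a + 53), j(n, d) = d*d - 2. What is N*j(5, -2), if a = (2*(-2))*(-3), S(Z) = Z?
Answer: 2080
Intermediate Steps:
j(n, d) = -2 + d² (j(n, d) = d² - 2 = -2 + d²)
a = 12 (a = -4*(-3) = 12)
N = 1040 (N = (9 + 7)*(12 + 53) = 16*65 = 1040)
N*j(5, -2) = 1040*(-2 + (-2)²) = 1040*(-2 + 4) = 1040*2 = 2080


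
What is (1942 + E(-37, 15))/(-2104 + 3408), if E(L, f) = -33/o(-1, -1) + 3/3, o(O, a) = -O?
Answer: 955/652 ≈ 1.4647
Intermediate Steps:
E(L, f) = -32 (E(L, f) = -33/((-1*(-1))) + 3/3 = -33/1 + 3*(⅓) = -33*1 + 1 = -33 + 1 = -32)
(1942 + E(-37, 15))/(-2104 + 3408) = (1942 - 32)/(-2104 + 3408) = 1910/1304 = 1910*(1/1304) = 955/652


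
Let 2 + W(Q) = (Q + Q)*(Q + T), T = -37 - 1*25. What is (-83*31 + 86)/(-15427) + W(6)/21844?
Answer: 21964115/168493694 ≈ 0.13036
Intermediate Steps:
T = -62 (T = -37 - 25 = -62)
W(Q) = -2 + 2*Q*(-62 + Q) (W(Q) = -2 + (Q + Q)*(Q - 62) = -2 + (2*Q)*(-62 + Q) = -2 + 2*Q*(-62 + Q))
(-83*31 + 86)/(-15427) + W(6)/21844 = (-83*31 + 86)/(-15427) + (-2 - 124*6 + 2*6**2)/21844 = (-2573 + 86)*(-1/15427) + (-2 - 744 + 2*36)*(1/21844) = -2487*(-1/15427) + (-2 - 744 + 72)*(1/21844) = 2487/15427 - 674*1/21844 = 2487/15427 - 337/10922 = 21964115/168493694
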